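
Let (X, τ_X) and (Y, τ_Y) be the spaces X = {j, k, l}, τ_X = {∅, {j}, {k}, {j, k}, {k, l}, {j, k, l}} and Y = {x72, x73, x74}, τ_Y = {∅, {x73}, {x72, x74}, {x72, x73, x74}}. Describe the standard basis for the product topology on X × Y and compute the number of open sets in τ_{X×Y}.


Basis B = {∅ × ∅, {j} × {x73}, {k} × {x73}, {j} × {x72, x74}, {j, k} × {x73}, {k} × {x72, x74}, {k, l} × {x73}, {j} × {x72, x73, x74}, {j, k, l} × {x73}, {k} × {x72, x73, x74}, {j, k} × {x72, x74}, {k, l} × {x72, x74}, {j, k} × {x72, x73, x74}, {j, k, l} × {x72, x74}, {k, l} × {x72, x73, x74}, {j, k, l} × {x72, x73, x74}}; |τ_{X×Y}| = 36.

Enumerate products U × V with U ∈ τ_X, V ∈ τ_Y (deduplicated):
  ∅ × ∅ = {} (∅)
  {j} × {x73} = {(j,x73)}
  {k} × {x73} = {(k,x73)}
  {j} × {x72, x74} = {(j,x72), (j,x74)}
  {j, k} × {x73} = {(j,x73), (k,x73)}
  {k} × {x72, x74} = {(k,x72), (k,x74)}
  {k, l} × {x73} = {(k,x73), (l,x73)}
  {j} × {x72, x73, x74} = {(j,x72), (j,x73), (j,x74)}
  {j, k, l} × {x73} = {(j,x73), (k,x73), (l,x73)}
  {k} × {x72, x73, x74} = {(k,x72), (k,x73), (k,x74)}
  {j, k} × {x72, x74} = {(j,x72), (j,x74), (k,x72), (k,x74)}
  {k, l} × {x72, x74} = {(k,x72), (k,x74), (l,x72), (l,x74)}
  {j, k} × {x72, x73, x74} = {(j,x72), (j,x73), (j,x74), (k,x72), (k,x73), (k,x74)}
  {j, k, l} × {x72, x74} = {(j,x72), (j,x74), (k,x72), (k,x74), (l,x72), (l,x74)}
  {k, l} × {x72, x73, x74} = {(k,x72), (k,x73), (k,x74), (l,x72), (l,x73), (l,x74)}
  {j, k, l} × {x72, x73, x74} = {(j,x72), (j,x73), (j,x74), (k,x72), (k,x73), (k,x74), (l,x72), (l,x73), (l,x74)}
These 16 distinct sets form the basis B.
Close under arbitrary unions to get τ_{X×Y}; counting gives |τ_{X×Y}| = 36.


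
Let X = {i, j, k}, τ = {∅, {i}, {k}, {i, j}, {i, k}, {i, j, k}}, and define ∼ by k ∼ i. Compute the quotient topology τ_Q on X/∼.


X/∼ = {[i=k], [j]}; |τ_Q| = 3.

Equivalence classes: [i=k], [j].
Quotient map π: X → X/∼ sends i ↦ [i=k], j ↦ [j], k ↦ [i=k].
For each subset V ⊆ X/∼, compute π^{-1}(V) ⊆ X and check whether π^{-1}(V) ∈ τ. V is open in τ_Q iff π^{-1}(V) ∈ τ.
  V = {}: π^{-1}(V) = ∅ ∈ τ ✓.
  V = {[i=k]}: π^{-1}(V) = {i, k} ∈ τ ✓.
  V = {[j]}: π^{-1}(V) = {j} ∉ τ ✗.
  V = {[i=k], [j]}: π^{-1}(V) = {i, j, k} ∈ τ ✓.
Open sets in the quotient: τ_Q = {{}, {[i=k]}, {[i=k], [j]}} (3 elements).


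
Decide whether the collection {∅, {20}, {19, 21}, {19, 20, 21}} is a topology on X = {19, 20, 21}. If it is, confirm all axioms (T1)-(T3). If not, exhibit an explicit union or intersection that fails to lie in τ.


τ IS a topology on X.

Axiom (T1): ∅ ∈ τ? Yes; X ∈ τ? Yes.
Axiom (T2/T3): check pairwise unions and intersections of members of τ.
All pairwise intersections and unions checked — each lies in τ. Therefore τ satisfies (T1), (T2), (T3): it IS a topology on X.


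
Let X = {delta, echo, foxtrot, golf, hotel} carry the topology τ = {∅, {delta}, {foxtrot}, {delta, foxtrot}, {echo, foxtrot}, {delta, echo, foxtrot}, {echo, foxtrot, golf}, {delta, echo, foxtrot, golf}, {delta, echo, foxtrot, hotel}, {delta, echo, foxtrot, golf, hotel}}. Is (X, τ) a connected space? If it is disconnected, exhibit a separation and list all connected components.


(X, τ) is connected.

Find clopen sets (U ∈ τ with X ∖ U ∈ τ):
  U = ∅, X ∖ U = {delta, echo, foxtrot, golf, hotel} — both open, so U is clopen.
  U = {delta, echo, foxtrot, golf, hotel}, X ∖ U = ∅ — both open, so U is clopen.
Only trivial clopens (∅ and X) exist, so (X, τ) is connected.
Compute connected components by grouping points that agree on all clopens:
  component: {delta, echo, foxtrot, golf, hotel}


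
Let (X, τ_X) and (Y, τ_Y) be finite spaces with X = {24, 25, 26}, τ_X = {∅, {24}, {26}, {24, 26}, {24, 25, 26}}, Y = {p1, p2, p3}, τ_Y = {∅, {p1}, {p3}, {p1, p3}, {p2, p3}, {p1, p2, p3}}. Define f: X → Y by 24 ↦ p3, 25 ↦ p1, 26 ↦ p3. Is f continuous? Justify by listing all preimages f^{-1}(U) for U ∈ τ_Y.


f is NOT continuous.

Compute f^{-1}(U) for each U ∈ τ_Y:
  U = ∅: f^{-1}(U) = ∅ ∈ τ_X ✓.
  U = {p1}: f^{-1}(U) = {25} ∉ τ_X ✗.
  U = {p3}: f^{-1}(U) = {24, 26} ∈ τ_X ✓.
  U = {p1, p3}: f^{-1}(U) = {24, 25, 26} ∈ τ_X ✓.
  U = {p2, p3}: f^{-1}(U) = {24, 26} ∈ τ_X ✓.
  U = {p1, p2, p3}: f^{-1}(U) = {24, 25, 26} ∈ τ_X ✓.
Found U = {p1} with f^{-1}(U) = {25} not in τ_X. Therefore f is NOT continuous.


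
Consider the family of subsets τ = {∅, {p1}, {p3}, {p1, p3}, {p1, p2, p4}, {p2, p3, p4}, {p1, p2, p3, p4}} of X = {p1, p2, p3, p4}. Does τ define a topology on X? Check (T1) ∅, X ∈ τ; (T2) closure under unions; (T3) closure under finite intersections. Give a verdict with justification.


τ is NOT a topology on X.

Axiom (T1): ∅ ∈ τ? Yes; X ∈ τ? Yes.
Axiom (T2/T3): check pairwise unions and intersections of members of τ.
Counterexample for (T3): {p1, p2, p4} ∩ {p2, p3, p4} = {p2, p4} ∉ τ. Therefore τ is NOT a topology.


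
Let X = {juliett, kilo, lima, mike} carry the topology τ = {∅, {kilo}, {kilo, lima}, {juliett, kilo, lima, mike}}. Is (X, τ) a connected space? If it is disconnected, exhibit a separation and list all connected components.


(X, τ) is connected.

Find clopen sets (U ∈ τ with X ∖ U ∈ τ):
  U = ∅, X ∖ U = {juliett, kilo, lima, mike} — both open, so U is clopen.
  U = {juliett, kilo, lima, mike}, X ∖ U = ∅ — both open, so U is clopen.
Only trivial clopens (∅ and X) exist, so (X, τ) is connected.
Compute connected components by grouping points that agree on all clopens:
  component: {juliett, kilo, lima, mike}


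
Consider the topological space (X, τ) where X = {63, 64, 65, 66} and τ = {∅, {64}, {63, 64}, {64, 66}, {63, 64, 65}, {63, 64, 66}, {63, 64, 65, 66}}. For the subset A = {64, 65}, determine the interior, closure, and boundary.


int(A) = {64}, cl(A) = {63, 64, 65, 66}, ∂A = {63, 65, 66}.

Closed sets in (X, τ) are complements of opens:
  closed(X, τ) = {∅, {65}, {66}, {63, 65}, {65, 66}, {63, 65, 66}, {63, 64, 65, 66}}.
int(A) = ⋃ {U ∈ τ : U ⊆ A}. Opens contained in A: ∅, {64}.
Taking the union of these: int(A) = {64}.
cl(A) = ⋂ {C closed : A ⊆ C}. Closed sets containing A: {63, 64, 65, 66}.
Intersecting these: cl(A) = {63, 64, 65, 66}.
∂A = cl(A) ∖ int(A) = {63, 64, 65, 66} ∖ {64} = {63, 65, 66}.


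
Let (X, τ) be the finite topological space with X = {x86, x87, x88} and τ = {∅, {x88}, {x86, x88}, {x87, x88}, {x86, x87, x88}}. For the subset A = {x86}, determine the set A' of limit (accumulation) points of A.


A' = ∅

For each x ∈ X, list the open sets U ∈ τ with x ∈ U, then check whether U ∩ (A ∖ {x}) ≠ ∅ for every such U.
  x = x86: open {x86, x88} ∋ x has {x86, x88} ∩ (A ∖ {x86}) = ∅, so x is NOT a limit point.
  x = x87: open {x87, x88} ∋ x has {x87, x88} ∩ (A ∖ {x87}) = ∅, so x is NOT a limit point.
  x = x88: open {x88} ∋ x has {x88} ∩ (A ∖ {x88}) = ∅, so x is NOT a limit point.
Collecting: A' = ∅.


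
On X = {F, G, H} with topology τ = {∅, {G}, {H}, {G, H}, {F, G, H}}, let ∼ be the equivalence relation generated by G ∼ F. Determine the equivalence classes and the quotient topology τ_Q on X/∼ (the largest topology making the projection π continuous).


X/∼ = {[F=G], [H]}; |τ_Q| = 3.

Equivalence classes: [F=G], [H].
Quotient map π: X → X/∼ sends F ↦ [F=G], G ↦ [F=G], H ↦ [H].
For each subset V ⊆ X/∼, compute π^{-1}(V) ⊆ X and check whether π^{-1}(V) ∈ τ. V is open in τ_Q iff π^{-1}(V) ∈ τ.
  V = {}: π^{-1}(V) = ∅ ∈ τ ✓.
  V = {[F=G]}: π^{-1}(V) = {F, G} ∉ τ ✗.
  V = {[H]}: π^{-1}(V) = {H} ∈ τ ✓.
  V = {[F=G], [H]}: π^{-1}(V) = {F, G, H} ∈ τ ✓.
Open sets in the quotient: τ_Q = {{}, {[H]}, {[F=G], [H]}} (3 elements).


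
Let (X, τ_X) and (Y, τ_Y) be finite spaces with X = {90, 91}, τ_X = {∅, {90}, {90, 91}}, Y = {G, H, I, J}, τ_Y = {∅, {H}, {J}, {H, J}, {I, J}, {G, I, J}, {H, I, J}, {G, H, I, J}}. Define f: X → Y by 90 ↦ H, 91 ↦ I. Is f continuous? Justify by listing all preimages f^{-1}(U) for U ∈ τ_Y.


f is NOT continuous.

Compute f^{-1}(U) for each U ∈ τ_Y:
  U = ∅: f^{-1}(U) = ∅ ∈ τ_X ✓.
  U = {H}: f^{-1}(U) = {90} ∈ τ_X ✓.
  U = {J}: f^{-1}(U) = ∅ ∈ τ_X ✓.
  U = {H, J}: f^{-1}(U) = {90} ∈ τ_X ✓.
  U = {I, J}: f^{-1}(U) = {91} ∉ τ_X ✗.
  U = {G, I, J}: f^{-1}(U) = {91} ∉ τ_X ✗.
  U = {H, I, J}: f^{-1}(U) = {90, 91} ∈ τ_X ✓.
  U = {G, H, I, J}: f^{-1}(U) = {90, 91} ∈ τ_X ✓.
Found U = {I, J} with f^{-1}(U) = {91} not in τ_X. Therefore f is NOT continuous.


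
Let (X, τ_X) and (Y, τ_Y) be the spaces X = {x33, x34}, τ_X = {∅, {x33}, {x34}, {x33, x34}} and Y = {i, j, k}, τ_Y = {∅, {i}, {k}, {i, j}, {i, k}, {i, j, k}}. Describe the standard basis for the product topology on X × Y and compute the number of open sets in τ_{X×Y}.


Basis B = {∅ × ∅, {x33} × {i}, {x33} × {k}, {x34} × {i}, {x34} × {k}, {x33} × {i, j}, {x33} × {i, k}, {x33, x34} × {i}, {x33, x34} × {k}, {x34} × {i, j}, {x34} × {i, k}, {x33} × {i, j, k}, {x34} × {i, j, k}, {x33, x34} × {i, j}, {x33, x34} × {i, k}, {x33, x34} × {i, j, k}}; |τ_{X×Y}| = 36.

Enumerate products U × V with U ∈ τ_X, V ∈ τ_Y (deduplicated):
  ∅ × ∅ = {} (∅)
  {x33} × {i} = {(x33,i)}
  {x33} × {k} = {(x33,k)}
  {x34} × {i} = {(x34,i)}
  {x34} × {k} = {(x34,k)}
  {x33} × {i, j} = {(x33,i), (x33,j)}
  {x33} × {i, k} = {(x33,i), (x33,k)}
  {x33, x34} × {i} = {(x33,i), (x34,i)}
  {x33, x34} × {k} = {(x33,k), (x34,k)}
  {x34} × {i, j} = {(x34,i), (x34,j)}
  {x34} × {i, k} = {(x34,i), (x34,k)}
  {x33} × {i, j, k} = {(x33,i), (x33,j), (x33,k)}
  {x34} × {i, j, k} = {(x34,i), (x34,j), (x34,k)}
  {x33, x34} × {i, j} = {(x33,i), (x33,j), (x34,i), (x34,j)}
  {x33, x34} × {i, k} = {(x33,i), (x33,k), (x34,i), (x34,k)}
  {x33, x34} × {i, j, k} = {(x33,i), (x33,j), (x33,k), (x34,i), (x34,j), (x34,k)}
These 16 distinct sets form the basis B.
Close under arbitrary unions to get τ_{X×Y}; counting gives |τ_{X×Y}| = 36.


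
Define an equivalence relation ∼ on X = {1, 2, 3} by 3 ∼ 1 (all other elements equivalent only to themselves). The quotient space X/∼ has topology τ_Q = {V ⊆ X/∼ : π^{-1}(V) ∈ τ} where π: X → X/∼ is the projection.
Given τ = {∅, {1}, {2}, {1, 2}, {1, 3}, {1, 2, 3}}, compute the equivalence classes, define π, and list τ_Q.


X/∼ = {[1=3], [2]}; |τ_Q| = 4.

Equivalence classes: [1=3], [2].
Quotient map π: X → X/∼ sends 1 ↦ [1=3], 2 ↦ [2], 3 ↦ [1=3].
For each subset V ⊆ X/∼, compute π^{-1}(V) ⊆ X and check whether π^{-1}(V) ∈ τ. V is open in τ_Q iff π^{-1}(V) ∈ τ.
  V = {}: π^{-1}(V) = ∅ ∈ τ ✓.
  V = {[1=3]}: π^{-1}(V) = {1, 3} ∈ τ ✓.
  V = {[2]}: π^{-1}(V) = {2} ∈ τ ✓.
  V = {[1=3], [2]}: π^{-1}(V) = {1, 2, 3} ∈ τ ✓.
Open sets in the quotient: τ_Q = {{}, {[1=3]}, {[2]}, {[1=3], [2]}} (4 elements).


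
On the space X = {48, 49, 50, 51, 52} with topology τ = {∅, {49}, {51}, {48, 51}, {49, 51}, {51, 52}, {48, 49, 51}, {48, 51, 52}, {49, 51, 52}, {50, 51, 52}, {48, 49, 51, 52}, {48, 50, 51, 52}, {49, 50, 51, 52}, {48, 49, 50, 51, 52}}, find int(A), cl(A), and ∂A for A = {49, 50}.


int(A) = {49}, cl(A) = {49, 50}, ∂A = {50}.

Closed sets in (X, τ) are complements of opens:
  closed(X, τ) = {∅, {48}, {49}, {50}, {48, 49}, {48, 50}, {49, 50}, {50, 52}, {48, 49, 50}, {48, 50, 52}, {49, 50, 52}, {48, 49, 50, 52}, {48, 50, 51, 52}, {48, 49, 50, 51, 52}}.
int(A) = ⋃ {U ∈ τ : U ⊆ A}. Opens contained in A: ∅, {49}.
Taking the union of these: int(A) = {49}.
cl(A) = ⋂ {C closed : A ⊆ C}. Closed sets containing A: {49, 50}, {48, 49, 50}, {49, 50, 52}, {48, 49, 50, 52}, {48, 49, 50, 51, 52}.
Intersecting these: cl(A) = {49, 50}.
∂A = cl(A) ∖ int(A) = {49, 50} ∖ {49} = {50}.


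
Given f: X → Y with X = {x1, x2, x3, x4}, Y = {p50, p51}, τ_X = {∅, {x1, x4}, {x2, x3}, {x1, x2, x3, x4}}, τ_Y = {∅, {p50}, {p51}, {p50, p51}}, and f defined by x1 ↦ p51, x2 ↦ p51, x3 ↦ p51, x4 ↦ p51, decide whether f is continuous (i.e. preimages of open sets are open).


f IS continuous.

Compute f^{-1}(U) for each U ∈ τ_Y:
  U = ∅: f^{-1}(U) = ∅ ∈ τ_X ✓.
  U = {p50}: f^{-1}(U) = ∅ ∈ τ_X ✓.
  U = {p51}: f^{-1}(U) = {x1, x2, x3, x4} ∈ τ_X ✓.
  U = {p50, p51}: f^{-1}(U) = {x1, x2, x3, x4} ∈ τ_X ✓.
Every preimage lies in τ_X, so f IS continuous.


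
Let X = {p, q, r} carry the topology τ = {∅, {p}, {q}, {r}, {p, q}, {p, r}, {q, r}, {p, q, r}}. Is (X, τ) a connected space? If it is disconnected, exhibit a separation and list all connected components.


(X, τ) is disconnected; components = [{p}, {q}, {r}].

Find clopen sets (U ∈ τ with X ∖ U ∈ τ):
  U = ∅, X ∖ U = {p, q, r} — both open, so U is clopen.
  U = {p}, X ∖ U = {q, r} — both open, so U is clopen.
  U = {q}, X ∖ U = {p, r} — both open, so U is clopen.
  U = {r}, X ∖ U = {p, q} — both open, so U is clopen.
  U = {p, q}, X ∖ U = {r} — both open, so U is clopen.
  U = {p, r}, X ∖ U = {q} — both open, so U is clopen.
  U = {q, r}, X ∖ U = {p} — both open, so U is clopen.
  U = {p, q, r}, X ∖ U = ∅ — both open, so U is clopen.
Nontrivial clopen(s) exist: e.g. {q}. So (X, τ) is disconnected.
Compute connected components by grouping points that agree on all clopens:
  component: {p}
  component: {q}
  component: {r}


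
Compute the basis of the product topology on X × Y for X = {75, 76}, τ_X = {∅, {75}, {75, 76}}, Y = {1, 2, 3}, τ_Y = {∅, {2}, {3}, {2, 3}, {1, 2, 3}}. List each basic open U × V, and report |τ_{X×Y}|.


Basis B = {∅ × ∅, {75} × {2}, {75} × {3}, {75} × {2, 3}, {75, 76} × {2}, {75, 76} × {3}, {75} × {1, 2, 3}, {75, 76} × {2, 3}, {75, 76} × {1, 2, 3}}; |τ_{X×Y}| = 14.

Enumerate products U × V with U ∈ τ_X, V ∈ τ_Y (deduplicated):
  ∅ × ∅ = {} (∅)
  {75} × {2} = {(75,2)}
  {75} × {3} = {(75,3)}
  {75} × {2, 3} = {(75,2), (75,3)}
  {75, 76} × {2} = {(75,2), (76,2)}
  {75, 76} × {3} = {(75,3), (76,3)}
  {75} × {1, 2, 3} = {(75,1), (75,2), (75,3)}
  {75, 76} × {2, 3} = {(75,2), (75,3), (76,2), (76,3)}
  {75, 76} × {1, 2, 3} = {(75,1), (75,2), (75,3), (76,1), (76,2), (76,3)}
These 9 distinct sets form the basis B.
Close under arbitrary unions to get τ_{X×Y}; counting gives |τ_{X×Y}| = 14.


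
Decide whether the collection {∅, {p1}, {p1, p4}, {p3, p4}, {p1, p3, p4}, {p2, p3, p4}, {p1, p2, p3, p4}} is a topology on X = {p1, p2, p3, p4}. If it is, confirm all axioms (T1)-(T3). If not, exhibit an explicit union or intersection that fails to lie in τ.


τ is NOT a topology on X.

Axiom (T1): ∅ ∈ τ? Yes; X ∈ τ? Yes.
Axiom (T2/T3): check pairwise unions and intersections of members of τ.
Counterexample for (T3): {p1, p4} ∩ {p3, p4} = {p4} ∉ τ. Therefore τ is NOT a topology.


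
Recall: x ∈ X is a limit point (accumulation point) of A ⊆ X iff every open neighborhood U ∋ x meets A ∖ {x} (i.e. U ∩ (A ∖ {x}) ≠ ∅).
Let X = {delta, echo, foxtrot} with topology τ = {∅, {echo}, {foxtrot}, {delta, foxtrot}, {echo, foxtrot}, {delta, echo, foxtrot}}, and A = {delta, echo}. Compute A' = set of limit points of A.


A' = ∅

For each x ∈ X, list the open sets U ∈ τ with x ∈ U, then check whether U ∩ (A ∖ {x}) ≠ ∅ for every such U.
  x = delta: open {delta, foxtrot} ∋ x has {delta, foxtrot} ∩ (A ∖ {delta}) = ∅, so x is NOT a limit point.
  x = echo: open {echo} ∋ x has {echo} ∩ (A ∖ {echo}) = ∅, so x is NOT a limit point.
  x = foxtrot: open {foxtrot} ∋ x has {foxtrot} ∩ (A ∖ {foxtrot}) = ∅, so x is NOT a limit point.
Collecting: A' = ∅.


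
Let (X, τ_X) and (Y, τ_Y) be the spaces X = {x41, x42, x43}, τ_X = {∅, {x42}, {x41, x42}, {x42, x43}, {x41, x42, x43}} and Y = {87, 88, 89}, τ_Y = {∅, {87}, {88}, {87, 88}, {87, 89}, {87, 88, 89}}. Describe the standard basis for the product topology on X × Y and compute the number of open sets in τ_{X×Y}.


Basis B = {∅ × ∅, {x42} × {87}, {x42} × {88}, {x41, x42} × {87}, {x41, x42} × {88}, {x42} × {87, 88}, {x42} × {87, 89}, {x42, x43} × {87}, {x42, x43} × {88}, {x41, x42, x43} × {87}, {x41, x42, x43} × {88}, {x42} × {87, 88, 89}, {x41, x42} × {87, 88}, {x41, x42} × {87, 89}, {x42, x43} × {87, 88}, {x42, x43} × {87, 89}, {x41, x42} × {87, 88, 89}, {x41, x42, x43} × {87, 88}, {x41, x42, x43} × {87, 89}, {x42, x43} × {87, 88, 89}, {x41, x42, x43} × {87, 88, 89}}; |τ_{X×Y}| = 70.

Enumerate products U × V with U ∈ τ_X, V ∈ τ_Y (deduplicated):
  ∅ × ∅ = {} (∅)
  {x42} × {87} = {(x42,87)}
  {x42} × {88} = {(x42,88)}
  {x41, x42} × {87} = {(x41,87), (x42,87)}
  {x41, x42} × {88} = {(x41,88), (x42,88)}
  {x42} × {87, 88} = {(x42,87), (x42,88)}
  {x42} × {87, 89} = {(x42,87), (x42,89)}
  {x42, x43} × {87} = {(x42,87), (x43,87)}
  {x42, x43} × {88} = {(x42,88), (x43,88)}
  {x41, x42, x43} × {87} = {(x41,87), (x42,87), (x43,87)}
  {x41, x42, x43} × {88} = {(x41,88), (x42,88), (x43,88)}
  {x42} × {87, 88, 89} = {(x42,87), (x42,88), (x42,89)}
  {x41, x42} × {87, 88} = {(x41,87), (x41,88), (x42,87), (x42,88)}
  {x41, x42} × {87, 89} = {(x41,87), (x41,89), (x42,87), (x42,89)}
  {x42, x43} × {87, 88} = {(x42,87), (x42,88), (x43,87), (x43,88)}
  {x42, x43} × {87, 89} = {(x42,87), (x42,89), (x43,87), (x43,89)}
  {x41, x42} × {87, 88, 89} = {(x41,87), (x41,88), (x41,89), (x42,87), (x42,88), (x42,89)}
  {x41, x42, x43} × {87, 88} = {(x41,87), (x41,88), (x42,87), (x42,88), (x43,87), (x43,88)}
  {x41, x42, x43} × {87, 89} = {(x41,87), (x41,89), (x42,87), (x42,89), (x43,87), (x43,89)}
  {x42, x43} × {87, 88, 89} = {(x42,87), (x42,88), (x42,89), (x43,87), (x43,88), (x43,89)}
  {x41, x42, x43} × {87, 88, 89} = {(x41,87), (x41,88), (x41,89), (x42,87), (x42,88), (x42,89), (x43,87), (x43,88), (x43,89)}
These 21 distinct sets form the basis B.
Close under arbitrary unions to get τ_{X×Y}; counting gives |τ_{X×Y}| = 70.


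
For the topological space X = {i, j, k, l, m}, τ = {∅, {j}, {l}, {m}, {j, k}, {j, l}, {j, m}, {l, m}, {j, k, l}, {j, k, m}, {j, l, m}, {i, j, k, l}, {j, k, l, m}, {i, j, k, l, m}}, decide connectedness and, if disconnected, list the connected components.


(X, τ) is disconnected; components = [{m}, {i, j, k, l}].

Find clopen sets (U ∈ τ with X ∖ U ∈ τ):
  U = ∅, X ∖ U = {i, j, k, l, m} — both open, so U is clopen.
  U = {m}, X ∖ U = {i, j, k, l} — both open, so U is clopen.
  U = {i, j, k, l}, X ∖ U = {m} — both open, so U is clopen.
  U = {i, j, k, l, m}, X ∖ U = ∅ — both open, so U is clopen.
Nontrivial clopen(s) exist: e.g. {i, j, k, l}. So (X, τ) is disconnected.
Compute connected components by grouping points that agree on all clopens:
  component: {m}
  component: {i, j, k, l}


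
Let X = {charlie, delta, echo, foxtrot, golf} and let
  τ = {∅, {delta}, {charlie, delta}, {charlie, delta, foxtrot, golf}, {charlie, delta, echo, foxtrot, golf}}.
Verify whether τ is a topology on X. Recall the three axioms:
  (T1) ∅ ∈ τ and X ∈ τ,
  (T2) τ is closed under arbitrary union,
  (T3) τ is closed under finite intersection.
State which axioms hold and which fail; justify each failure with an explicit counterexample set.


τ IS a topology on X.

Axiom (T1): ∅ ∈ τ? Yes; X ∈ τ? Yes.
Axiom (T2/T3): check pairwise unions and intersections of members of τ.
All pairwise intersections and unions checked — each lies in τ. Therefore τ satisfies (T1), (T2), (T3): it IS a topology on X.


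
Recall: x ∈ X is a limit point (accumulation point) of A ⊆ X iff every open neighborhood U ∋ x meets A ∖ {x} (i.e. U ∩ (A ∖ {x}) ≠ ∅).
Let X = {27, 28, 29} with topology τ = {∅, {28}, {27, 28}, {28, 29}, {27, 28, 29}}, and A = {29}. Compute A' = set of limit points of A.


A' = ∅

For each x ∈ X, list the open sets U ∈ τ with x ∈ U, then check whether U ∩ (A ∖ {x}) ≠ ∅ for every such U.
  x = 27: open {27, 28} ∋ x has {27, 28} ∩ (A ∖ {27}) = ∅, so x is NOT a limit point.
  x = 28: open {28} ∋ x has {28} ∩ (A ∖ {28}) = ∅, so x is NOT a limit point.
  x = 29: open {28, 29} ∋ x has {28, 29} ∩ (A ∖ {29}) = ∅, so x is NOT a limit point.
Collecting: A' = ∅.


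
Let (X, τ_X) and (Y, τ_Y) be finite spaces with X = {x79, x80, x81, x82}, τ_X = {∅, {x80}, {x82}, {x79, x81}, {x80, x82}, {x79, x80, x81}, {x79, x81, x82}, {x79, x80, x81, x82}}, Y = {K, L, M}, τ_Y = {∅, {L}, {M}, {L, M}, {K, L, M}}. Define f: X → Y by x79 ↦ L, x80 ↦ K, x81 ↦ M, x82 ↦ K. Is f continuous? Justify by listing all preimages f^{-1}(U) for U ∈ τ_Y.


f is NOT continuous.

Compute f^{-1}(U) for each U ∈ τ_Y:
  U = ∅: f^{-1}(U) = ∅ ∈ τ_X ✓.
  U = {L}: f^{-1}(U) = {x79} ∉ τ_X ✗.
  U = {M}: f^{-1}(U) = {x81} ∉ τ_X ✗.
  U = {L, M}: f^{-1}(U) = {x79, x81} ∈ τ_X ✓.
  U = {K, L, M}: f^{-1}(U) = {x79, x80, x81, x82} ∈ τ_X ✓.
Found U = {L} with f^{-1}(U) = {x79} not in τ_X. Therefore f is NOT continuous.


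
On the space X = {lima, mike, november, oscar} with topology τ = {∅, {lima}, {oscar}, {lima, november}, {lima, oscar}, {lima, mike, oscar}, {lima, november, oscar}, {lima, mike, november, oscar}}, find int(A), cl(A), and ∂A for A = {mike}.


int(A) = ∅, cl(A) = {mike}, ∂A = {mike}.

Closed sets in (X, τ) are complements of opens:
  closed(X, τ) = {∅, {mike}, {november}, {mike, november}, {mike, oscar}, {lima, mike, november}, {mike, november, oscar}, {lima, mike, november, oscar}}.
int(A) = ⋃ {U ∈ τ : U ⊆ A}. Opens contained in A: ∅.
Taking the union of these: int(A) = ∅.
cl(A) = ⋂ {C closed : A ⊆ C}. Closed sets containing A: {mike}, {mike, november}, {mike, oscar}, {lima, mike, november}, {mike, november, oscar}, {lima, mike, november, oscar}.
Intersecting these: cl(A) = {mike}.
∂A = cl(A) ∖ int(A) = {mike} ∖ ∅ = {mike}.


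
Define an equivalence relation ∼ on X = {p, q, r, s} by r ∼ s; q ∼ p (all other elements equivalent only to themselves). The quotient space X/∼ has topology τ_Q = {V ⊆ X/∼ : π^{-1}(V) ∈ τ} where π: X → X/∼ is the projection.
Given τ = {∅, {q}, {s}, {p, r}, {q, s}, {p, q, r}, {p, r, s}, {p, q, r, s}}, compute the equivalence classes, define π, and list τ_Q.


X/∼ = {[p=q], [r=s]}; |τ_Q| = 2.

Equivalence classes: [p=q], [r=s].
Quotient map π: X → X/∼ sends p ↦ [p=q], q ↦ [p=q], r ↦ [r=s], s ↦ [r=s].
For each subset V ⊆ X/∼, compute π^{-1}(V) ⊆ X and check whether π^{-1}(V) ∈ τ. V is open in τ_Q iff π^{-1}(V) ∈ τ.
  V = {}: π^{-1}(V) = ∅ ∈ τ ✓.
  V = {[p=q]}: π^{-1}(V) = {p, q} ∉ τ ✗.
  V = {[r=s]}: π^{-1}(V) = {r, s} ∉ τ ✗.
  V = {[p=q], [r=s]}: π^{-1}(V) = {p, q, r, s} ∈ τ ✓.
Open sets in the quotient: τ_Q = {{}, {[p=q], [r=s]}} (2 elements).


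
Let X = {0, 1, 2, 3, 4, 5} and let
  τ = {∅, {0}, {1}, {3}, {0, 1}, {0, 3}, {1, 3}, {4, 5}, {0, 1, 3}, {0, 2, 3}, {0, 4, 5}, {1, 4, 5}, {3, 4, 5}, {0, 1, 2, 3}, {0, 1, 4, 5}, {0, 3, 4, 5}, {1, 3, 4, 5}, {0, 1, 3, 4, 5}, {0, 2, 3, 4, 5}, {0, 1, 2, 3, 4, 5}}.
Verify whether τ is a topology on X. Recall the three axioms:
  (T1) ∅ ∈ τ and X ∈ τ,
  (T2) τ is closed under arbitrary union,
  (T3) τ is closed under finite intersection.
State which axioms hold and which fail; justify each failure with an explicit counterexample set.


τ IS a topology on X.

Axiom (T1): ∅ ∈ τ? Yes; X ∈ τ? Yes.
Axiom (T2/T3): check pairwise unions and intersections of members of τ.
All pairwise intersections and unions checked — each lies in τ. Therefore τ satisfies (T1), (T2), (T3): it IS a topology on X.


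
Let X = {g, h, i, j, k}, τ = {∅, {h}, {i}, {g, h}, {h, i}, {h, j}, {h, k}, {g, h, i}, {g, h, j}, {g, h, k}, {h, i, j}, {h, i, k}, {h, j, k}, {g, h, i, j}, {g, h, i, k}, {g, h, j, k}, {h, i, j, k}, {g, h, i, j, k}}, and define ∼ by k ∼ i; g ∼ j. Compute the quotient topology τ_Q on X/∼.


X/∼ = {[g=j], [h], [i=k]}; |τ_Q| = 5.

Equivalence classes: [g=j], [h], [i=k].
Quotient map π: X → X/∼ sends g ↦ [g=j], h ↦ [h], i ↦ [i=k], j ↦ [g=j], k ↦ [i=k].
For each subset V ⊆ X/∼, compute π^{-1}(V) ⊆ X and check whether π^{-1}(V) ∈ τ. V is open in τ_Q iff π^{-1}(V) ∈ τ.
  V = {}: π^{-1}(V) = ∅ ∈ τ ✓.
  V = {[g=j]}: π^{-1}(V) = {g, j} ∉ τ ✗.
  V = {[h]}: π^{-1}(V) = {h} ∈ τ ✓.
  V = {[g=j], [h]}: π^{-1}(V) = {g, h, j} ∈ τ ✓.
  V = {[i=k]}: π^{-1}(V) = {i, k} ∉ τ ✗.
  V = {[g=j], [i=k]}: π^{-1}(V) = {g, i, j, k} ∉ τ ✗.
  V = {[h], [i=k]}: π^{-1}(V) = {h, i, k} ∈ τ ✓.
  V = {[g=j], [h], [i=k]}: π^{-1}(V) = {g, h, i, j, k} ∈ τ ✓.
Open sets in the quotient: τ_Q = {{}, {[h]}, {[g=j], [h]}, {[h], [i=k]}, {[g=j], [h], [i=k]}} (5 elements).


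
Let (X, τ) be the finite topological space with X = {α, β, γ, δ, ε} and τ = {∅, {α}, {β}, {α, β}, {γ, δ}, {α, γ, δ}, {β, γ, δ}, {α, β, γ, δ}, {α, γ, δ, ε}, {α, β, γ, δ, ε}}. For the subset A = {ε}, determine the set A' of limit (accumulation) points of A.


A' = ∅

For each x ∈ X, list the open sets U ∈ τ with x ∈ U, then check whether U ∩ (A ∖ {x}) ≠ ∅ for every such U.
  x = α: open {α} ∋ x has {α} ∩ (A ∖ {α}) = ∅, so x is NOT a limit point.
  x = β: open {β} ∋ x has {β} ∩ (A ∖ {β}) = ∅, so x is NOT a limit point.
  x = γ: open {γ, δ} ∋ x has {γ, δ} ∩ (A ∖ {γ}) = ∅, so x is NOT a limit point.
  x = δ: open {γ, δ} ∋ x has {γ, δ} ∩ (A ∖ {δ}) = ∅, so x is NOT a limit point.
  x = ε: open {α, γ, δ, ε} ∋ x has {α, γ, δ, ε} ∩ (A ∖ {ε}) = ∅, so x is NOT a limit point.
Collecting: A' = ∅.


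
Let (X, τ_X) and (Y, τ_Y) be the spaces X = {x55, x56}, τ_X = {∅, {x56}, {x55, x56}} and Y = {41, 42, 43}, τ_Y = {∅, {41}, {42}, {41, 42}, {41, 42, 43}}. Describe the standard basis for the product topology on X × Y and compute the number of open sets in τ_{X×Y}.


Basis B = {∅ × ∅, {x56} × {41}, {x56} × {42}, {x55, x56} × {41}, {x55, x56} × {42}, {x56} × {41, 42}, {x56} × {41, 42, 43}, {x55, x56} × {41, 42}, {x55, x56} × {41, 42, 43}}; |τ_{X×Y}| = 14.

Enumerate products U × V with U ∈ τ_X, V ∈ τ_Y (deduplicated):
  ∅ × ∅ = {} (∅)
  {x56} × {41} = {(x56,41)}
  {x56} × {42} = {(x56,42)}
  {x55, x56} × {41} = {(x55,41), (x56,41)}
  {x55, x56} × {42} = {(x55,42), (x56,42)}
  {x56} × {41, 42} = {(x56,41), (x56,42)}
  {x56} × {41, 42, 43} = {(x56,41), (x56,42), (x56,43)}
  {x55, x56} × {41, 42} = {(x55,41), (x55,42), (x56,41), (x56,42)}
  {x55, x56} × {41, 42, 43} = {(x55,41), (x55,42), (x55,43), (x56,41), (x56,42), (x56,43)}
These 9 distinct sets form the basis B.
Close under arbitrary unions to get τ_{X×Y}; counting gives |τ_{X×Y}| = 14.


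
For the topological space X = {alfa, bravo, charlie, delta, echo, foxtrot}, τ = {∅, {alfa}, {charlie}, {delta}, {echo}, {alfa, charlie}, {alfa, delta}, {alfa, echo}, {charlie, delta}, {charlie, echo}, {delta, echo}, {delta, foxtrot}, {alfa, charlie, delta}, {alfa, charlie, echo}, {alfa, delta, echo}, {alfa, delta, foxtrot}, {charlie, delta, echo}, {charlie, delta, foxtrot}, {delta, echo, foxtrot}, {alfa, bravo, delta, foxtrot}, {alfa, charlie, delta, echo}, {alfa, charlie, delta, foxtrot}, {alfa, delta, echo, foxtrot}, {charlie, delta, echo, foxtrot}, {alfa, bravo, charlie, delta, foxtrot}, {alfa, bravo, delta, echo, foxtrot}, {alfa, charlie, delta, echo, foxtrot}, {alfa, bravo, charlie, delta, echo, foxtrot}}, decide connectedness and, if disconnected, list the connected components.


(X, τ) is disconnected; components = [{charlie}, {echo}, {alfa, bravo, delta, foxtrot}].

Find clopen sets (U ∈ τ with X ∖ U ∈ τ):
  U = ∅, X ∖ U = {alfa, bravo, charlie, delta, echo, foxtrot} — both open, so U is clopen.
  U = {charlie}, X ∖ U = {alfa, bravo, delta, echo, foxtrot} — both open, so U is clopen.
  U = {echo}, X ∖ U = {alfa, bravo, charlie, delta, foxtrot} — both open, so U is clopen.
  U = {charlie, echo}, X ∖ U = {alfa, bravo, delta, foxtrot} — both open, so U is clopen.
  U = {alfa, bravo, delta, foxtrot}, X ∖ U = {charlie, echo} — both open, so U is clopen.
  U = {alfa, bravo, charlie, delta, foxtrot}, X ∖ U = {echo} — both open, so U is clopen.
  U = {alfa, bravo, delta, echo, foxtrot}, X ∖ U = {charlie} — both open, so U is clopen.
  U = {alfa, bravo, charlie, delta, echo, foxtrot}, X ∖ U = ∅ — both open, so U is clopen.
Nontrivial clopen(s) exist: e.g. {alfa, bravo, delta, echo, foxtrot}. So (X, τ) is disconnected.
Compute connected components by grouping points that agree on all clopens:
  component: {charlie}
  component: {echo}
  component: {alfa, bravo, delta, foxtrot}


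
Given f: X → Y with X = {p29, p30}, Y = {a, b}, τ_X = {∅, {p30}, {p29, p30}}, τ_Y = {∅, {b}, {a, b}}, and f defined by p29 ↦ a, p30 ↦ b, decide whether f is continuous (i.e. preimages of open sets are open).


f IS continuous.

Compute f^{-1}(U) for each U ∈ τ_Y:
  U = ∅: f^{-1}(U) = ∅ ∈ τ_X ✓.
  U = {b}: f^{-1}(U) = {p30} ∈ τ_X ✓.
  U = {a, b}: f^{-1}(U) = {p29, p30} ∈ τ_X ✓.
Every preimage lies in τ_X, so f IS continuous.


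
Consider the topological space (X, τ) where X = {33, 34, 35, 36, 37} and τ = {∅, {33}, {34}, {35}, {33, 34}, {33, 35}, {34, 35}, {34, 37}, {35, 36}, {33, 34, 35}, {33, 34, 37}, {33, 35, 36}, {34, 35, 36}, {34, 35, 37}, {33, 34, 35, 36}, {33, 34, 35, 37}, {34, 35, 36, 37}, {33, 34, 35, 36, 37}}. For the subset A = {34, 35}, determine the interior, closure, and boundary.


int(A) = {34, 35}, cl(A) = {34, 35, 36, 37}, ∂A = {36, 37}.

Closed sets in (X, τ) are complements of opens:
  closed(X, τ) = {∅, {33}, {36}, {37}, {33, 36}, {33, 37}, {34, 37}, {35, 36}, {36, 37}, {33, 34, 37}, {33, 35, 36}, {33, 36, 37}, {34, 36, 37}, {35, 36, 37}, {33, 34, 36, 37}, {33, 35, 36, 37}, {34, 35, 36, 37}, {33, 34, 35, 36, 37}}.
int(A) = ⋃ {U ∈ τ : U ⊆ A}. Opens contained in A: ∅, {34}, {35}, {34, 35}.
Taking the union of these: int(A) = {34, 35}.
cl(A) = ⋂ {C closed : A ⊆ C}. Closed sets containing A: {34, 35, 36, 37}, {33, 34, 35, 36, 37}.
Intersecting these: cl(A) = {34, 35, 36, 37}.
∂A = cl(A) ∖ int(A) = {34, 35, 36, 37} ∖ {34, 35} = {36, 37}.


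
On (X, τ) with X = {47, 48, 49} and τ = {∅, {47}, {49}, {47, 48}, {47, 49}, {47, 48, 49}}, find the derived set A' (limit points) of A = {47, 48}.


A' = {48}

For each x ∈ X, list the open sets U ∈ τ with x ∈ U, then check whether U ∩ (A ∖ {x}) ≠ ∅ for every such U.
  x = 47: open {47} ∋ x has {47} ∩ (A ∖ {47}) = ∅, so x is NOT a limit point.
  x = 48: opens ∋ x are {47, 48}, {47, 48, 49}; each meets A ∖ {48}, so x IS a limit point.
  x = 49: open {49} ∋ x has {49} ∩ (A ∖ {49}) = ∅, so x is NOT a limit point.
Collecting: A' = {48}.


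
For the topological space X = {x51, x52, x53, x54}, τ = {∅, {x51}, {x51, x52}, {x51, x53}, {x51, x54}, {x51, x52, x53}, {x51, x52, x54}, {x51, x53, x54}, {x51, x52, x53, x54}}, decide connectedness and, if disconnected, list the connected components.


(X, τ) is connected.

Find clopen sets (U ∈ τ with X ∖ U ∈ τ):
  U = ∅, X ∖ U = {x51, x52, x53, x54} — both open, so U is clopen.
  U = {x51, x52, x53, x54}, X ∖ U = ∅ — both open, so U is clopen.
Only trivial clopens (∅ and X) exist, so (X, τ) is connected.
Compute connected components by grouping points that agree on all clopens:
  component: {x51, x52, x53, x54}


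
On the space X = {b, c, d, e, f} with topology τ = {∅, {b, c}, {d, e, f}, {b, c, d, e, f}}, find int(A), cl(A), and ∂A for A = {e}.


int(A) = ∅, cl(A) = {d, e, f}, ∂A = {d, e, f}.

Closed sets in (X, τ) are complements of opens:
  closed(X, τ) = {∅, {b, c}, {d, e, f}, {b, c, d, e, f}}.
int(A) = ⋃ {U ∈ τ : U ⊆ A}. Opens contained in A: ∅.
Taking the union of these: int(A) = ∅.
cl(A) = ⋂ {C closed : A ⊆ C}. Closed sets containing A: {d, e, f}, {b, c, d, e, f}.
Intersecting these: cl(A) = {d, e, f}.
∂A = cl(A) ∖ int(A) = {d, e, f} ∖ ∅ = {d, e, f}.


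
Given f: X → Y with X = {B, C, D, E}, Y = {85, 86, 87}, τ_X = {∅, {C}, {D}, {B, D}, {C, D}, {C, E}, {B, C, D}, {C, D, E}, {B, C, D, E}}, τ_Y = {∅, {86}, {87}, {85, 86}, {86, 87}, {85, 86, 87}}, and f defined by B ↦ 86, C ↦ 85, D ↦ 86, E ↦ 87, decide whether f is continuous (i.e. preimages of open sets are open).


f is NOT continuous.

Compute f^{-1}(U) for each U ∈ τ_Y:
  U = ∅: f^{-1}(U) = ∅ ∈ τ_X ✓.
  U = {86}: f^{-1}(U) = {B, D} ∈ τ_X ✓.
  U = {87}: f^{-1}(U) = {E} ∉ τ_X ✗.
  U = {85, 86}: f^{-1}(U) = {B, C, D} ∈ τ_X ✓.
  U = {86, 87}: f^{-1}(U) = {B, D, E} ∉ τ_X ✗.
  U = {85, 86, 87}: f^{-1}(U) = {B, C, D, E} ∈ τ_X ✓.
Found U = {87} with f^{-1}(U) = {E} not in τ_X. Therefore f is NOT continuous.


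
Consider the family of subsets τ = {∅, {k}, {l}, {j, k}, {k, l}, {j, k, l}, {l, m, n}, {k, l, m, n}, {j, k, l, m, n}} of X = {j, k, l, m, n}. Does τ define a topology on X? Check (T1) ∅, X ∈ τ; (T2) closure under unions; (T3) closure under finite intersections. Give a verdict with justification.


τ IS a topology on X.

Axiom (T1): ∅ ∈ τ? Yes; X ∈ τ? Yes.
Axiom (T2/T3): check pairwise unions and intersections of members of τ.
All pairwise intersections and unions checked — each lies in τ. Therefore τ satisfies (T1), (T2), (T3): it IS a topology on X.


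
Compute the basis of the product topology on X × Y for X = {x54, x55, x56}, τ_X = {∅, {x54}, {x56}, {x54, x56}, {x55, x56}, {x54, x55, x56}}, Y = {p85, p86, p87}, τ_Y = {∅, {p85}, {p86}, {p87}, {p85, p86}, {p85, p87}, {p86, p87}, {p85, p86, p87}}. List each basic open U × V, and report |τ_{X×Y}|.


Basis B = {∅ × ∅, {x54} × {p85}, {x54} × {p86}, {x54} × {p87}, {x56} × {p85}, {x56} × {p86}, {x56} × {p87}, {x54} × {p85, p86}, {x54} × {p85, p87}, {x54, x56} × {p85}, {x54} × {p86, p87}, {x54, x56} × {p86}, {x54, x56} × {p87}, {x55, x56} × {p85}, {x55, x56} × {p86}, {x55, x56} × {p87}, {x56} × {p85, p86}, {x56} × {p85, p87}, {x56} × {p86, p87}, {x54} × {p85, p86, p87}, {x54, x55, x56} × {p85}, {x54, x55, x56} × {p86}, {x54, x55, x56} × {p87}, {x56} × {p85, p86, p87}, {x54, x56} × {p85, p86}, {x54, x56} × {p85, p87}, {x54, x56} × {p86, p87}, {x55, x56} × {p85, p86}, {x55, x56} × {p85, p87}, {x55, x56} × {p86, p87}, {x54, x56} × {p85, p86, p87}, {x54, x55, x56} × {p85, p86}, {x54, x55, x56} × {p85, p87}, {x54, x55, x56} × {p86, p87}, {x55, x56} × {p85, p86, p87}, {x54, x55, x56} × {p85, p86, p87}}; |τ_{X×Y}| = 216.

Enumerate products U × V with U ∈ τ_X, V ∈ τ_Y (deduplicated):
  ∅ × ∅ = {} (∅)
  {x54} × {p85} = {(x54,p85)}
  {x54} × {p86} = {(x54,p86)}
  {x54} × {p87} = {(x54,p87)}
  {x56} × {p85} = {(x56,p85)}
  {x56} × {p86} = {(x56,p86)}
  {x56} × {p87} = {(x56,p87)}
  {x54} × {p85, p86} = {(x54,p85), (x54,p86)}
  {x54} × {p85, p87} = {(x54,p85), (x54,p87)}
  {x54, x56} × {p85} = {(x54,p85), (x56,p85)}
  {x54} × {p86, p87} = {(x54,p86), (x54,p87)}
  {x54, x56} × {p86} = {(x54,p86), (x56,p86)}
  {x54, x56} × {p87} = {(x54,p87), (x56,p87)}
  {x55, x56} × {p85} = {(x55,p85), (x56,p85)}
  {x55, x56} × {p86} = {(x55,p86), (x56,p86)}
  {x55, x56} × {p87} = {(x55,p87), (x56,p87)}
  {x56} × {p85, p86} = {(x56,p85), (x56,p86)}
  {x56} × {p85, p87} = {(x56,p85), (x56,p87)}
  {x56} × {p86, p87} = {(x56,p86), (x56,p87)}
  {x54} × {p85, p86, p87} = {(x54,p85), (x54,p86), (x54,p87)}
  {x54, x55, x56} × {p85} = {(x54,p85), (x55,p85), (x56,p85)}
  {x54, x55, x56} × {p86} = {(x54,p86), (x55,p86), (x56,p86)}
  {x54, x55, x56} × {p87} = {(x54,p87), (x55,p87), (x56,p87)}
  {x56} × {p85, p86, p87} = {(x56,p85), (x56,p86), (x56,p87)}
  {x54, x56} × {p85, p86} = {(x54,p85), (x54,p86), (x56,p85), (x56,p86)}
  {x54, x56} × {p85, p87} = {(x54,p85), (x54,p87), (x56,p85), (x56,p87)}
  {x54, x56} × {p86, p87} = {(x54,p86), (x54,p87), (x56,p86), (x56,p87)}
  {x55, x56} × {p85, p86} = {(x55,p85), (x55,p86), (x56,p85), (x56,p86)}
  {x55, x56} × {p85, p87} = {(x55,p85), (x55,p87), (x56,p85), (x56,p87)}
  {x55, x56} × {p86, p87} = {(x55,p86), (x55,p87), (x56,p86), (x56,p87)}
  {x54, x56} × {p85, p86, p87} = {(x54,p85), (x54,p86), (x54,p87), (x56,p85), (x56,p86), (x56,p87)}
  {x54, x55, x56} × {p85, p86} = {(x54,p85), (x54,p86), (x55,p85), (x55,p86), (x56,p85), (x56,p86)}
  {x54, x55, x56} × {p85, p87} = {(x54,p85), (x54,p87), (x55,p85), (x55,p87), (x56,p85), (x56,p87)}
  {x54, x55, x56} × {p86, p87} = {(x54,p86), (x54,p87), (x55,p86), (x55,p87), (x56,p86), (x56,p87)}
  {x55, x56} × {p85, p86, p87} = {(x55,p85), (x55,p86), (x55,p87), (x56,p85), (x56,p86), (x56,p87)}
  {x54, x55, x56} × {p85, p86, p87} = {(x54,p85), (x54,p86), (x54,p87), (x55,p85), (x55,p86), (x55,p87), (x56,p85), (x56,p86), (x56,p87)}
These 36 distinct sets form the basis B.
Close under arbitrary unions to get τ_{X×Y}; counting gives |τ_{X×Y}| = 216.


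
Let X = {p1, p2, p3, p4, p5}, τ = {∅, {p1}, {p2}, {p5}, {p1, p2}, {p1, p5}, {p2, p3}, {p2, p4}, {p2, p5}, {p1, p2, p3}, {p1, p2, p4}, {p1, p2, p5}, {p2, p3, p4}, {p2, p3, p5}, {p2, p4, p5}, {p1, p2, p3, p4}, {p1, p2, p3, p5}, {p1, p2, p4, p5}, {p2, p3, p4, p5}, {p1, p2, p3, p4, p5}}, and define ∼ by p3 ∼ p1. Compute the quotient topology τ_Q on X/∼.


X/∼ = {[p1=p3], [p2], [p4], [p5]}; |τ_Q| = 10.

Equivalence classes: [p1=p3], [p2], [p4], [p5].
Quotient map π: X → X/∼ sends p1 ↦ [p1=p3], p2 ↦ [p2], p3 ↦ [p1=p3], p4 ↦ [p4], p5 ↦ [p5].
For each subset V ⊆ X/∼, compute π^{-1}(V) ⊆ X and check whether π^{-1}(V) ∈ τ. V is open in τ_Q iff π^{-1}(V) ∈ τ.
  V = {}: π^{-1}(V) = ∅ ∈ τ ✓.
  V = {[p1=p3]}: π^{-1}(V) = {p1, p3} ∉ τ ✗.
  V = {[p2]}: π^{-1}(V) = {p2} ∈ τ ✓.
  V = {[p1=p3], [p2]}: π^{-1}(V) = {p1, p2, p3} ∈ τ ✓.
  V = {[p4]}: π^{-1}(V) = {p4} ∉ τ ✗.
  V = {[p1=p3], [p4]}: π^{-1}(V) = {p1, p3, p4} ∉ τ ✗.
  V = {[p2], [p4]}: π^{-1}(V) = {p2, p4} ∈ τ ✓.
  V = {[p1=p3], [p2], [p4]}: π^{-1}(V) = {p1, p2, p3, p4} ∈ τ ✓.
  V = {[p5]}: π^{-1}(V) = {p5} ∈ τ ✓.
  V = {[p1=p3], [p5]}: π^{-1}(V) = {p1, p3, p5} ∉ τ ✗.
  V = {[p2], [p5]}: π^{-1}(V) = {p2, p5} ∈ τ ✓.
  V = {[p1=p3], [p2], [p5]}: π^{-1}(V) = {p1, p2, p3, p5} ∈ τ ✓.
  V = {[p4], [p5]}: π^{-1}(V) = {p4, p5} ∉ τ ✗.
  V = {[p1=p3], [p4], [p5]}: π^{-1}(V) = {p1, p3, p4, p5} ∉ τ ✗.
  V = {[p2], [p4], [p5]}: π^{-1}(V) = {p2, p4, p5} ∈ τ ✓.
  V = {[p1=p3], [p2], [p4], [p5]}: π^{-1}(V) = {p1, p2, p3, p4, p5} ∈ τ ✓.
Open sets in the quotient: τ_Q = {{}, {[p2]}, {[p1=p3], [p2]}, {[p2], [p4]}, {[p1=p3], [p2], [p4]}, {[p5]}, {[p2], [p5]}, {[p1=p3], [p2], [p5]}, {[p2], [p4], [p5]}, {[p1=p3], [p2], [p4], [p5]}} (10 elements).


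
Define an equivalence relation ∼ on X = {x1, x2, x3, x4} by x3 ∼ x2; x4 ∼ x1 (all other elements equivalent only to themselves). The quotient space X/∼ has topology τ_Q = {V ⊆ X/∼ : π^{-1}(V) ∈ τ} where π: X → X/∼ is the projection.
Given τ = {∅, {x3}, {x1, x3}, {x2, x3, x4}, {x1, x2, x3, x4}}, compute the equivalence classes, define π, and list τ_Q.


X/∼ = {[x1=x4], [x2=x3]}; |τ_Q| = 2.

Equivalence classes: [x1=x4], [x2=x3].
Quotient map π: X → X/∼ sends x1 ↦ [x1=x4], x2 ↦ [x2=x3], x3 ↦ [x2=x3], x4 ↦ [x1=x4].
For each subset V ⊆ X/∼, compute π^{-1}(V) ⊆ X and check whether π^{-1}(V) ∈ τ. V is open in τ_Q iff π^{-1}(V) ∈ τ.
  V = {}: π^{-1}(V) = ∅ ∈ τ ✓.
  V = {[x1=x4]}: π^{-1}(V) = {x1, x4} ∉ τ ✗.
  V = {[x2=x3]}: π^{-1}(V) = {x2, x3} ∉ τ ✗.
  V = {[x1=x4], [x2=x3]}: π^{-1}(V) = {x1, x2, x3, x4} ∈ τ ✓.
Open sets in the quotient: τ_Q = {{}, {[x1=x4], [x2=x3]}} (2 elements).


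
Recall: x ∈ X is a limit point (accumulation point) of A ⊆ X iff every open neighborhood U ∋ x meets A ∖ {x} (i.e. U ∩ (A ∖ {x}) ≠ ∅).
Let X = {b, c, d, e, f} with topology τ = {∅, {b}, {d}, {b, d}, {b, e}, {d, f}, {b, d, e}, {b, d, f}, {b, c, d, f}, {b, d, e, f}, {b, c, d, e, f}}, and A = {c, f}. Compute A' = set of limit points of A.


A' = {c}

For each x ∈ X, list the open sets U ∈ τ with x ∈ U, then check whether U ∩ (A ∖ {x}) ≠ ∅ for every such U.
  x = b: open {b} ∋ x has {b} ∩ (A ∖ {b}) = ∅, so x is NOT a limit point.
  x = c: opens ∋ x are {b, c, d, f}, {b, c, d, e, f}; each meets A ∖ {c}, so x IS a limit point.
  x = d: open {d} ∋ x has {d} ∩ (A ∖ {d}) = ∅, so x is NOT a limit point.
  x = e: open {b, e} ∋ x has {b, e} ∩ (A ∖ {e}) = ∅, so x is NOT a limit point.
  x = f: open {d, f} ∋ x has {d, f} ∩ (A ∖ {f}) = ∅, so x is NOT a limit point.
Collecting: A' = {c}.
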